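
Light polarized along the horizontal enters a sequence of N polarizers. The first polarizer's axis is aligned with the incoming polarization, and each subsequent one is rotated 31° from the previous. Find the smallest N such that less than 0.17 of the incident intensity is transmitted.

N = 7

First polarizer is aligned with the polarization: full transmission.
Each further stage multiplies by cos²(31°) = 0.7347.
After N polarizers: T = 0.7347^(N−1). Require T < 0.17 ⇒ N−1 > ln(0.17)/ln(0.7347) = 5.75, so N−1 ≥ 6 and N = 7.
Check: N=7 gives T = 0.1573 < 0.17; N=6 gives T = 0.2141.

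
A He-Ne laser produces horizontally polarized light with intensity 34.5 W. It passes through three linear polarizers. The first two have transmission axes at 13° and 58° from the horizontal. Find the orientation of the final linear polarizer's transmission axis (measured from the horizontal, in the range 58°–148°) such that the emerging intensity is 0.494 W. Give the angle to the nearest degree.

I₁ = I₀ cos²(13° − 0°) = I₀ cos²(13°) = 0.9494 I₀.
I₂ = I₁ cos²(58° − 13°) = 0.9494 I₀ · cos²(45°) = 0.4747 I₀.
Target fraction: 0.494 / 34.5 W = 0.01432 of I₀.
Need I₃/I₀ = 0.01432, so cos²(θ − 58°) = 0.01432 / 0.4747 = 0.03016.
θ − 58° = arccos(√0.03016) = 80.0°, giving θ ≈ 58 + 80.0 = 138.0°.

θ ≈ 138°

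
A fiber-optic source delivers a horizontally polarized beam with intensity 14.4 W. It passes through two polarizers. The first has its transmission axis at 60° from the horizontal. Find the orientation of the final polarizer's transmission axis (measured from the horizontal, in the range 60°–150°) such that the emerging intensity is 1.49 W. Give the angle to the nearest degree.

By Malus's law, I₁ = I₀ cos²(60° − 0°) = I₀ cos²(60°) = 0.25 I₀.
Target fraction: 1.49 / 14.4 W = 0.1035 of I₀.
Need I₂/I₀ = 0.1035, so cos²(θ − 60°) = 0.1035 / 0.25 = 0.4139.
θ − 60° = arccos(√0.4139) = 50.0°, giving θ ≈ 60 + 50.0 = 110.0°.

θ ≈ 110°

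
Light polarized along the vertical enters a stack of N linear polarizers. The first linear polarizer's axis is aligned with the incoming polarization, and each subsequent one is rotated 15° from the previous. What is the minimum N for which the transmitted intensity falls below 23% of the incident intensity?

First polarizer is aligned with the polarization: full transmission.
Each further stage multiplies by cos²(15°) = 0.933.
After N polarizers: T = 0.933^(N−1). Require T < 0.23 ⇒ N−1 > ln(0.23)/ln(0.933) = 21.20, so N−1 ≥ 22 and N = 23.
Check: N=23 gives T = 0.2175 < 0.23; N=22 gives T = 0.2332.

N = 23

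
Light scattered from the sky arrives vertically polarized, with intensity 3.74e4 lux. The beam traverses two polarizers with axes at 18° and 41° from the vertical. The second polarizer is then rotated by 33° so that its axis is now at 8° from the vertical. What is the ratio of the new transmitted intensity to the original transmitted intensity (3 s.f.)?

I_new/I_old ≈ 1.14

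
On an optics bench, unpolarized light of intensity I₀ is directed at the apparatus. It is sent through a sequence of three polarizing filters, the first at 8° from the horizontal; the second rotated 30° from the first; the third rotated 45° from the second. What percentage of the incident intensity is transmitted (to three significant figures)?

≈ 18.8%

Unpolarized light through the first polarizer → I₁ = ½ I₀, now polarized at 8°.
I₂ = I₁ cos²(30°) = 0.5 · 0.75 I₀ = 0.375 I₀.
I₃ = I₂ cos²(45°) = 0.375 · 0.5 I₀ = 0.1875 I₀.
That is 18.75% of the incident intensity.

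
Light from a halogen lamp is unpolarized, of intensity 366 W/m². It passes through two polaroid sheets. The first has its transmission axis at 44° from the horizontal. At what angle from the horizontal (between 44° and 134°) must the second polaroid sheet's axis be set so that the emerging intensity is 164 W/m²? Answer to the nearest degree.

Unpolarized light through the first polarizer → I₁ = ½ I₀, now polarized at 44°.
Target fraction: 164 / 366 W/m² = 0.4481 of I₀.
Need I₂/I₀ = 0.4481, so cos²(θ − 44°) = 0.4481 / 0.5 = 0.8962.
θ − 44° = arccos(√0.8962) = 18.8°, giving θ ≈ 44 + 18.8 = 62.8°.

θ ≈ 63°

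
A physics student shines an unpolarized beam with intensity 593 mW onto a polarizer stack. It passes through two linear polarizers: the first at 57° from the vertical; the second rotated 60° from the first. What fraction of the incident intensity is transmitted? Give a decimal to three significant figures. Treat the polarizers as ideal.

I/I₀ ≈ 0.125

Unpolarized light through the first polarizer → I₁ = 593 mW/2 = 296.5 mW, polarized at 57°.
I₂ = I₁ · cos²(60°) = 296.5 · 0.25 = 74.13 mW.
Transmitted fraction = 0.125.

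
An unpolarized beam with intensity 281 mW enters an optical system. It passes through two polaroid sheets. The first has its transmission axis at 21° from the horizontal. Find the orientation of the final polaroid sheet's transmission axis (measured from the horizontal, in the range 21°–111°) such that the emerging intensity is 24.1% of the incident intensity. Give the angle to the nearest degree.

Unpolarized light through the first polarizer → I₁ = ½ I₀, now polarized at 21°.
Need I₂/I₀ = 0.241, so cos²(θ − 21°) = 0.241 / 0.5 = 0.482.
θ − 21° = arccos(√0.482) = 46.0°, giving θ ≈ 21 + 46.0 = 67.0°.

θ ≈ 67°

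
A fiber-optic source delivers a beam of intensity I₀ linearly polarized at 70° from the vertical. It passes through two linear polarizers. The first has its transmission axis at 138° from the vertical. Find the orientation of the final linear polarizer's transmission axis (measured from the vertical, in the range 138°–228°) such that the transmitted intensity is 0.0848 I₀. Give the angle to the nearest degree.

By Malus's law, I₁ = I₀ cos²(138° − 70°) = I₀ cos²(68°) = 0.1403 I₀.
Need I₂/I₀ = 0.0848, so cos²(θ − 138°) = 0.0848 / 0.1403 = 0.6043.
θ − 138° = arccos(√0.6043) = 39.0°, giving θ ≈ 138 + 39.0 = 177.0°.

θ ≈ 177°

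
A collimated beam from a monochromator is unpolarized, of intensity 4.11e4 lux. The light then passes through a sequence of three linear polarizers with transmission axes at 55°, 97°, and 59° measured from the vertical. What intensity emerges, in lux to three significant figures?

Unpolarized light through the first polarizer → I₁ = 4.11e4 lux/2 = 2.055e+04 lux, polarized at 55°.
I₂ = I₁ · cos²(42°) = 2.055e+04 · 0.5523 = 1.135e+04 lux.
I₃ = I₂ · cos²(38°) = 1.135e+04 · 0.621 = 7047 lux.

I ≈ 7050 lux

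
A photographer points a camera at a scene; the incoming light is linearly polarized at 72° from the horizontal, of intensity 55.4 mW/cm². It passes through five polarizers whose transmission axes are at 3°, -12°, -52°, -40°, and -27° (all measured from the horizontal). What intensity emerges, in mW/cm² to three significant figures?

I ≈ 3.54 mW/cm²

I₁ = 55.4 mW/cm² · cos²(69°) = 7.115 mW/cm².
I₂ = I₁ · cos²(15°) = 7.115 · 0.933 = 6.638 mW/cm².
I₃ = I₂ · cos²(40°) = 6.638 · 0.5868 = 3.896 mW/cm².
I₄ = I₃ · cos²(12°) = 3.896 · 0.9568 = 3.727 mW/cm².
I₅ = I₄ · cos²(13°) = 3.727 · 0.9494 = 3.539 mW/cm².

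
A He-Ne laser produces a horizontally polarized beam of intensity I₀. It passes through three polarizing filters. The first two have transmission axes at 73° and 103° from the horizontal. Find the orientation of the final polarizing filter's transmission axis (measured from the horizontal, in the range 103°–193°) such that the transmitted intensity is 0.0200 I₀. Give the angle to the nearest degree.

By Malus's law, I₁ = I₀ cos²(73° − 0°) = I₀ cos²(73°) = 0.08548 I₀.
I₂ = I₁ cos²(103° − 73°) = 0.08548 I₀ · cos²(30°) = 0.06411 I₀.
Need I₃/I₀ = 0.02, so cos²(θ − 103°) = 0.02 / 0.06411 = 0.312.
θ − 103° = arccos(√0.312) = 56.0°, giving θ ≈ 103 + 56.0 = 159.0°.

θ ≈ 159°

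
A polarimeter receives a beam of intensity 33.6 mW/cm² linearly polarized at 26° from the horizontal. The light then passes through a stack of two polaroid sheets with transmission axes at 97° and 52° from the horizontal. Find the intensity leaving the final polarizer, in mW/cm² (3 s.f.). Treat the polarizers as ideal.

By Malus's law, I₁ = 33.6 mW/cm² · cos²(71°) = 3.561 mW/cm².
I₂ = I₁ · cos²(45°) = 3.561 · 0.5 = 1.781 mW/cm².

I ≈ 1.78 mW/cm²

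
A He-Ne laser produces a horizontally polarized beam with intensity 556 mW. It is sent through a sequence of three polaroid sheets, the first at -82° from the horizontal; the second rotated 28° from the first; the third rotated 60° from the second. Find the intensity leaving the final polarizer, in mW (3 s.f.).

I₁ = 556 mW · cos²(82°) = 10.77 mW.
I₂ = I₁ · cos²(28°) = 10.77 · 0.7796 = 8.396 mW.
I₃ = I₂ · cos²(60°) = 8.396 · 0.25 = 2.099 mW.

I ≈ 2.10 mW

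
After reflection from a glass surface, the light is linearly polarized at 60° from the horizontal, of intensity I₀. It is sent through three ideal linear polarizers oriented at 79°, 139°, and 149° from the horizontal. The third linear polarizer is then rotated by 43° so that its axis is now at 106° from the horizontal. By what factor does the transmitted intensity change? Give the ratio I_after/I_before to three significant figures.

I_new/I_old ≈ 0.725

Before rotation:
By Malus's law, I₁ = I₀ cos²(79° − 60°) = I₀ cos²(19°) = 0.894 I₀.
I₂ = I₁ cos²(139° − 79°) = 0.894 I₀ · cos²(60°) = 0.2235 I₀.
I₃ = I₂ cos²(149° − 139°) = 0.2235 I₀ · cos²(10°) = 0.2168 I₀.
After rotation:
I₁ = I₀ cos²(79° − 60°) = I₀ cos²(19°) = 0.894 I₀.
I₂ = I₁ cos²(139° − 79°) = 0.894 I₀ · cos²(60°) = 0.2235 I₀.
I₃ = I₂ cos²(106° − 139°) = 0.2235 I₀ · cos²(33°) = 0.1572 I₀.
Ratio = 0.1572 / 0.2168 = 0.7252.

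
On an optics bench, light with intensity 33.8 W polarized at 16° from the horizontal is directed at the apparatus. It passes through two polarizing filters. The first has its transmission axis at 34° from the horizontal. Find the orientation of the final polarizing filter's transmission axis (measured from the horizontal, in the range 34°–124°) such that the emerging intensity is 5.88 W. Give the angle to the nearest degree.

θ ≈ 98°

By Malus's law, I₁ = I₀ cos²(34° − 16°) = I₀ cos²(18°) = 0.9045 I₀.
Target fraction: 5.88 / 33.8 W = 0.174 of I₀.
Need I₂/I₀ = 0.174, so cos²(θ − 34°) = 0.174 / 0.9045 = 0.1923.
θ − 34° = arccos(√0.1923) = 64.0°, giving θ ≈ 34 + 64.0 = 98.0°.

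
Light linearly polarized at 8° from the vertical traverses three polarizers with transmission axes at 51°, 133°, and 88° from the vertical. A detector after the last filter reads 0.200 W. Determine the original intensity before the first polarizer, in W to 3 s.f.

I₀ ≈ 38.6 W

I₁ = I₀ cos²(51° − 8°) = I₀ cos²(43°) = 0.5349 I₀.
I₂ = I₁ cos²(133° − 51°) = 0.5349 I₀ · cos²(82°) = 0.01036 I₀.
I₃ = I₂ cos²(88° − 133°) = 0.01036 I₀ · cos²(45°) = 0.00518 I₀.
So 0.200 W = 0.00518 I₀, giving I₀ = 0.200/0.00518 = 38.61 W.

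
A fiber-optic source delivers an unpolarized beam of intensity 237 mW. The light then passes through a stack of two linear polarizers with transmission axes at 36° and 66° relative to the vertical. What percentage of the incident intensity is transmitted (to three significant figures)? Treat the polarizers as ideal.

Unpolarized light through the first polarizer → I₁ = 237 mW/2 = 118.5 mW, polarized at 36°.
I₂ = I₁ · cos²(30°) = 118.5 · 0.75 = 88.88 mW.
That is 37.5% of the incident intensity.

≈ 37.5%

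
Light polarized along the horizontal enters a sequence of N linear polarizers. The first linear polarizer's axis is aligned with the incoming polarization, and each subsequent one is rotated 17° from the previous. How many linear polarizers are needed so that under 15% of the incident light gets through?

N = 23

First polarizer is aligned with the polarization: full transmission.
Each further stage multiplies by cos²(17°) = 0.9145.
After N polarizers: T = 0.9145^(N−1). Require T < 0.15 ⇒ N−1 > ln(0.15)/ln(0.9145) = 21.23, so N−1 ≥ 22 and N = 23.
Check: N=23 gives T = 0.14 < 0.15; N=22 gives T = 0.1531.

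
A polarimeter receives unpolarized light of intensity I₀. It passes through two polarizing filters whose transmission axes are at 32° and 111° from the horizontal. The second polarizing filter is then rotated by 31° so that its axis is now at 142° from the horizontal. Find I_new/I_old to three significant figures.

I_new/I_old ≈ 3.21

Before rotation:
Unpolarized light through the first polarizer → I₁ = ½ I₀, now polarized at 32°.
I₂ = I₁ cos²(111° − 32°) = 0.5 I₀ · cos²(79°) = 0.0182 I₀.
After rotation:
Unpolarized light through the first polarizer → I₁ = ½ I₀, now polarized at 32°.
Angle between axes 1 and 2: 70°. I₂ = 0.5 I₀ · cos²(70°) = 0.05849 I₀.
Ratio = 0.05849 / 0.0182 = 3.213.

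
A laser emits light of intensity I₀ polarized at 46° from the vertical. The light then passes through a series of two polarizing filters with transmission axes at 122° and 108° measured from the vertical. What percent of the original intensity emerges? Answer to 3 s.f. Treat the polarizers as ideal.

By Malus's law, I₁ = I₀ cos²(122° − 46°) = I₀ cos²(76°) = 0.05853 I₀.
I₂ = I₁ cos²(108° − 122°) = 0.05853 I₀ · cos²(14°) = 0.0551 I₀.
That is 5.51% of the incident intensity.

≈ 5.51%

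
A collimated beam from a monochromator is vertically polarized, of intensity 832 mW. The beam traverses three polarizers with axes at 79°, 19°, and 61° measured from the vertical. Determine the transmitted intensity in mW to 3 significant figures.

I ≈ 4.18 mW

I₁ = 832 mW · cos²(79°) = 30.29 mW.
I₂ = I₁ · cos²(60°) = 30.29 · 0.25 = 7.573 mW.
I₃ = I₂ · cos²(42°) = 7.573 · 0.5523 = 4.182 mW.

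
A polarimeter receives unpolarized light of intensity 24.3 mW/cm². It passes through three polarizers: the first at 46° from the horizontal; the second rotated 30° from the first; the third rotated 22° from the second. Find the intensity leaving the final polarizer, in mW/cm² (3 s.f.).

Unpolarized light through the first polarizer → I₁ = 24.3 mW/cm²/2 = 12.15 mW/cm², polarized at 46°.
I₂ = I₁ · cos²(30°) = 12.15 · 0.75 = 9.113 mW/cm².
I₃ = I₂ · cos²(22°) = 9.113 · 0.8597 = 7.834 mW/cm².

I ≈ 7.83 mW/cm²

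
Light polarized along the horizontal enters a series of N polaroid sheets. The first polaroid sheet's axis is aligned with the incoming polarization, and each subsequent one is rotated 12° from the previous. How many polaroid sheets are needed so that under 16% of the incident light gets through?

First polarizer is aligned with the polarization: full transmission.
Each further stage multiplies by cos²(12°) = 0.9568.
After N polarizers: T = 0.9568^(N−1). Require T < 0.16 ⇒ N−1 > ln(0.16)/ln(0.9568) = 41.47, so N−1 ≥ 42 and N = 43.
Check: N=43 gives T = 0.1563 < 0.16; N=42 gives T = 0.1634.

N = 43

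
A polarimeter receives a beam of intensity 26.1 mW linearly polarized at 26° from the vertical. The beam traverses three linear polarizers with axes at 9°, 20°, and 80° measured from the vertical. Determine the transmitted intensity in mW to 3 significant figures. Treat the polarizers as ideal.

I ≈ 5.75 mW

By Malus's law, I₁ = 26.1 mW · cos²(17°) = 23.87 mW.
I₂ = I₁ · cos²(11°) = 23.87 · 0.9636 = 23 mW.
I₃ = I₂ · cos²(60°) = 23 · 0.25 = 5.75 mW.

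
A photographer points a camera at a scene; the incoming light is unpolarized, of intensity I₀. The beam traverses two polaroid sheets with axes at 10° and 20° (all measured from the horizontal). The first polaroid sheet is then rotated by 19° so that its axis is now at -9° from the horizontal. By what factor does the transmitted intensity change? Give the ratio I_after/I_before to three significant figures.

Before rotation:
Unpolarized light through the first polarizer → I₁ = ½ I₀, now polarized at 10°.
I₂ = I₁ cos²(20° − 10°) = 0.5 I₀ · cos²(10°) = 0.4849 I₀.
After rotation:
Unpolarized light through the first polarizer → I₁ = ½ I₀, now polarized at -9°.
I₂ = I₁ cos²(20° + 9°) = 0.5 I₀ · cos²(29°) = 0.3825 I₀.
Ratio = 0.3825 / 0.4849 = 0.7887.

I_new/I_old ≈ 0.789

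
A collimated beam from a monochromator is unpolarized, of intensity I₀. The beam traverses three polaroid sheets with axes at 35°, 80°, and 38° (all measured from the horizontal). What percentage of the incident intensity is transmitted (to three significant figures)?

Unpolarized light through the first polarizer → I₁ = ½ I₀, now polarized at 35°.
I₂ = I₁ cos²(80° − 35°) = 0.5 I₀ · cos²(45°) = 0.25 I₀.
I₃ = I₂ cos²(38° − 80°) = 0.25 I₀ · cos²(42°) = 0.1381 I₀.
That is 13.81% of the incident intensity.

≈ 13.8%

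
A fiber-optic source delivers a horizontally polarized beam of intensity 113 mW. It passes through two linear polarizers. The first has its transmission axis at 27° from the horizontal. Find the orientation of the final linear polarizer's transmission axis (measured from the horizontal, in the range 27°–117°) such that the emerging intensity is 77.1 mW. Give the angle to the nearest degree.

I₁ = I₀ cos²(27° − 0°) = I₀ cos²(27°) = 0.7939 I₀.
Target fraction: 77.1 / 113 mW = 0.6823 of I₀.
Need I₂/I₀ = 0.6823, so cos²(θ − 27°) = 0.6823 / 0.7939 = 0.8594.
θ − 27° = arccos(√0.8594) = 22.0°, giving θ ≈ 27 + 22.0 = 49.0°.

θ ≈ 49°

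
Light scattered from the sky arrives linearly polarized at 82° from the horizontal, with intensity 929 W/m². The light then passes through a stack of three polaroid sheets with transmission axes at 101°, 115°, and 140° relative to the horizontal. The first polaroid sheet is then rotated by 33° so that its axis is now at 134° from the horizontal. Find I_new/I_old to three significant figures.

I_new/I_old ≈ 0.403

Before rotation:
I₁ = I₀ cos²(101° − 82°) = I₀ cos²(19°) = 0.894 I₀.
I₂ = I₁ cos²(115° − 101°) = 0.894 I₀ · cos²(14°) = 0.8417 I₀.
I₃ = I₂ cos²(140° − 115°) = 0.8417 I₀ · cos²(25°) = 0.6914 I₀.
After rotation:
I₁ = I₀ cos²(134° − 82°) = I₀ cos²(52°) = 0.379 I₀.
I₂ = I₁ cos²(115° − 134°) = 0.379 I₀ · cos²(19°) = 0.3389 I₀.
I₃ = I₂ cos²(140° − 115°) = 0.3389 I₀ · cos²(25°) = 0.2783 I₀.
Ratio = 0.2783 / 0.6914 = 0.4026.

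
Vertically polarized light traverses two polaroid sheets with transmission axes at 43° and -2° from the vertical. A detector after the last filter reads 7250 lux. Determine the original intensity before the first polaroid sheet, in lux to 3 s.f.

I₁ = I₀ cos²(43° − 0°) = I₀ cos²(43°) = 0.5349 I₀.
I₂ = I₁ cos²(-2° − 43°) = 0.5349 I₀ · cos²(45°) = 0.2674 I₀.
So 7250 lux = 0.2674 I₀, giving I₀ = 7250/0.2674 = 2.711e+04 lux.

I₀ ≈ 2.71e4 lux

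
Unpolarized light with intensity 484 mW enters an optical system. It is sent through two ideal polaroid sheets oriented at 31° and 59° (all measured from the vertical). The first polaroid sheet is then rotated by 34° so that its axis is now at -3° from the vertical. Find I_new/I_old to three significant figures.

Before rotation:
Unpolarized light through the first polarizer → I₁ = ½ I₀, now polarized at 31°.
I₂ = I₁ cos²(59° − 31°) = 0.5 I₀ · cos²(28°) = 0.3898 I₀.
After rotation:
Unpolarized light through the first polarizer → I₁ = ½ I₀, now polarized at -3°.
I₂ = I₁ cos²(59° + 3°) = 0.5 I₀ · cos²(62°) = 0.1102 I₀.
Ratio = 0.1102 / 0.3898 = 0.2827.

I_new/I_old ≈ 0.283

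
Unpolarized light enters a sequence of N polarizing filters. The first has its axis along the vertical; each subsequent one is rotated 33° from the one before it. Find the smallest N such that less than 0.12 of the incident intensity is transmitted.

First polarizer halves the unpolarized light: factor 1/2.
Each further stage multiplies by cos²(33°) = 0.7034.
After N polarizers: T = 0.5·0.7034^(N−1). Require T < 0.12 ⇒ N−1 > ln(0.12/0.5)/ln(0.7034) = 4.06, so N−1 ≥ 5 and N = 6.
Check: N=6 gives T = 0.08608 < 0.12; N=5 gives T = 0.1224.

N = 6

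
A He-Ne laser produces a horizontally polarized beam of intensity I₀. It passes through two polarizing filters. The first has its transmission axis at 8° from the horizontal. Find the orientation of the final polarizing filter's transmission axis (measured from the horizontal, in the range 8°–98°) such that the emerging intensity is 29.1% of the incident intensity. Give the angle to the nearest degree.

θ ≈ 65°

By Malus's law, I₁ = I₀ cos²(8° − 0°) = I₀ cos²(8°) = 0.9806 I₀.
Need I₂/I₀ = 0.291, so cos²(θ − 8°) = 0.291 / 0.9806 = 0.2967.
θ − 8° = arccos(√0.2967) = 57.0°, giving θ ≈ 8 + 57.0 = 65.0°.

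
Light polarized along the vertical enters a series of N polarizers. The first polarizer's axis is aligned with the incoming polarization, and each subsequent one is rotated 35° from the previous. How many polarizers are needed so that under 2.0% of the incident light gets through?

First polarizer is aligned with the polarization: full transmission.
Each further stage multiplies by cos²(35°) = 0.671.
After N polarizers: T = 0.671^(N−1). Require T < 0.020 ⇒ N−1 > ln(0.020)/ln(0.671) = 9.81, so N−1 ≥ 10 and N = 11.
Check: N=11 gives T = 0.01851 < 0.020; N=10 gives T = 0.02758.

N = 11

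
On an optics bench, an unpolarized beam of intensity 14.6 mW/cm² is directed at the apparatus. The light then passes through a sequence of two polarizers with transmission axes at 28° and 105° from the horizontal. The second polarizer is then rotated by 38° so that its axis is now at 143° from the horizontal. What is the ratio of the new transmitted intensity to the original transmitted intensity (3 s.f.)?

I_new/I_old ≈ 3.53

Before rotation:
Unpolarized light through the first polarizer → I₁ = ½ I₀, now polarized at 28°.
I₂ = I₁ cos²(105° − 28°) = 0.5 I₀ · cos²(77°) = 0.0253 I₀.
After rotation:
Unpolarized light through the first polarizer → I₁ = ½ I₀, now polarized at 28°.
Angle between axes 1 and 2: 65°. I₂ = 0.5 I₀ · cos²(65°) = 0.0893 I₀.
Ratio = 0.0893 / 0.0253 = 3.53.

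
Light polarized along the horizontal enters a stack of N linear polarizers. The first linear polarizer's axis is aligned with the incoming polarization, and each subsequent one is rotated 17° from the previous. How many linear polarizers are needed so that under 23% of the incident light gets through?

N = 18

First polarizer is aligned with the polarization: full transmission.
Each further stage multiplies by cos²(17°) = 0.9145.
After N polarizers: T = 0.9145^(N−1). Require T < 0.23 ⇒ N−1 > ln(0.23)/ln(0.9145) = 16.45, so N−1 ≥ 17 and N = 18.
Check: N=18 gives T = 0.2189 < 0.23; N=17 gives T = 0.2394.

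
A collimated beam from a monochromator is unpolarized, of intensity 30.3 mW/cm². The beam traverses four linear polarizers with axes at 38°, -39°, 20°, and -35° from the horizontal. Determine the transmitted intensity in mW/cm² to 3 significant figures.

I ≈ 0.0669 mW/cm²

Unpolarized light through the first polarizer → I₁ = 30.3 mW/cm²/2 = 15.15 mW/cm², polarized at 38°.
I₂ = I₁ · cos²(77°) = 15.15 · 0.0506 = 0.7666 mW/cm².
I₃ = I₂ · cos²(59°) = 0.7666 · 0.2653 = 0.2034 mW/cm².
I₄ = I₃ · cos²(55°) = 0.2034 · 0.329 = 0.0669 mW/cm².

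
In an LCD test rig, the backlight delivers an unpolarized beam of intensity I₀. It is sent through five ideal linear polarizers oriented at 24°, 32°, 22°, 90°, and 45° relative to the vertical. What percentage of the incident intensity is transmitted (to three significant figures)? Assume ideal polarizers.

≈ 3.34%

Unpolarized light through the first polarizer → I₁ = ½ I₀, now polarized at 24°.
I₂ = I₁ cos²(32° − 24°) = 0.5 I₀ · cos²(8°) = 0.4903 I₀.
I₃ = I₂ cos²(22° − 32°) = 0.4903 I₀ · cos²(10°) = 0.4755 I₀.
I₄ = I₃ cos²(90° − 22°) = 0.4755 I₀ · cos²(68°) = 0.06673 I₀.
I₅ = I₄ cos²(45° − 90°) = 0.06673 I₀ · cos²(45°) = 0.03337 I₀.
That is 3.337% of the incident intensity.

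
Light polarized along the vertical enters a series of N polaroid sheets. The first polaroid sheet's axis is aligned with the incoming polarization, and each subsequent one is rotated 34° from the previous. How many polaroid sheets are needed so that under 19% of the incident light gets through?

First polarizer is aligned with the polarization: full transmission.
Each further stage multiplies by cos²(34°) = 0.6873.
After N polarizers: T = 0.6873^(N−1). Require T < 0.19 ⇒ N−1 > ln(0.19)/ln(0.6873) = 4.43, so N−1 ≥ 5 and N = 6.
Check: N=6 gives T = 0.1534 < 0.19; N=5 gives T = 0.2231.

N = 6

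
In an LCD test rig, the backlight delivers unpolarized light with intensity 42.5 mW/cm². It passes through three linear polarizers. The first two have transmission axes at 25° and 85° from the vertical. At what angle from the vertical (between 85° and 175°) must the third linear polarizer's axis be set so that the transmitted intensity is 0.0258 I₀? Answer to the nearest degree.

θ ≈ 148°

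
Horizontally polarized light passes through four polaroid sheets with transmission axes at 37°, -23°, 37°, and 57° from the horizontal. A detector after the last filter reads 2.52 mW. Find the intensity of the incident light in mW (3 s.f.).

By Malus's law, I₁ = I₀ cos²(37° − 0°) = I₀ cos²(37°) = 0.6378 I₀.
I₂ = I₁ cos²(-23° − 37°) = 0.6378 I₀ · cos²(60°) = 0.1595 I₀.
I₃ = I₂ cos²(37° + 23°) = 0.1595 I₀ · cos²(60°) = 0.03986 I₀.
I₄ = I₃ cos²(57° − 37°) = 0.03986 I₀ · cos²(20°) = 0.0352 I₀.
So 2.52 mW = 0.0352 I₀, giving I₀ = 2.52/0.0352 = 71.59 mW.

I₀ ≈ 71.6 mW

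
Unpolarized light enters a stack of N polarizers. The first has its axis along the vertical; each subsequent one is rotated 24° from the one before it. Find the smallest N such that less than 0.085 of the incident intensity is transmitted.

First polarizer halves the unpolarized light: factor 1/2.
Each further stage multiplies by cos²(24°) = 0.8346.
After N polarizers: T = 0.5·0.8346^(N−1). Require T < 0.085 ⇒ N−1 > ln(0.085/0.5)/ln(0.8346) = 9.80, so N−1 ≥ 10 and N = 11.
Check: N=11 gives T = 0.08195 < 0.085; N=10 gives T = 0.0982.

N = 11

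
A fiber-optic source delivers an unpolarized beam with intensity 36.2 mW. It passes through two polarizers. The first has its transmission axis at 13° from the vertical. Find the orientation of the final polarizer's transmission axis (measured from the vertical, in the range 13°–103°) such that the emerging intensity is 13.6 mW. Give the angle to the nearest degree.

Unpolarized light through the first polarizer → I₁ = ½ I₀, now polarized at 13°.
Target fraction: 13.6 / 36.2 mW = 0.3757 of I₀.
Need I₂/I₀ = 0.3757, so cos²(θ − 13°) = 0.3757 / 0.5 = 0.7514.
θ − 13° = arccos(√0.7514) = 29.9°, giving θ ≈ 13 + 29.9 = 42.9°.

θ ≈ 43°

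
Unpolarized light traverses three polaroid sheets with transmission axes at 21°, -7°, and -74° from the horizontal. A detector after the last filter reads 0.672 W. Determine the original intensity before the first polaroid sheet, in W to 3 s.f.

I₀ ≈ 11.3 W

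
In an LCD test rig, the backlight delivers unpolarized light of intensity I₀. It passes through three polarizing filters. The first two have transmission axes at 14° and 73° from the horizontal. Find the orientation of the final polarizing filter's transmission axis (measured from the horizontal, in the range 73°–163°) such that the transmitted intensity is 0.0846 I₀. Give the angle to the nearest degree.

Unpolarized light through the first polarizer → I₁ = ½ I₀, now polarized at 14°.
I₂ = I₁ cos²(73° − 14°) = 0.5 I₀ · cos²(59°) = 0.1326 I₀.
Need I₃/I₀ = 0.0846, so cos²(θ − 73°) = 0.0846 / 0.1326 = 0.6379.
θ − 73° = arccos(√0.6379) = 37.0°, giving θ ≈ 73 + 37.0 = 110.0°.

θ ≈ 110°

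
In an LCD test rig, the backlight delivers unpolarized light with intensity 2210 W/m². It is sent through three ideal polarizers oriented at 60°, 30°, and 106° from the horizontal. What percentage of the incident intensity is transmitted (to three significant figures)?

≈ 2.19%

Unpolarized light through the first polarizer → I₁ = 2210 W/m²/2 = 1105 W/m², polarized at 60°.
I₂ = I₁ · cos²(30°) = 1105 · 0.75 = 828.8 W/m².
I₃ = I₂ · cos²(76°) = 828.8 · 0.05853 = 48.5 W/m².
That is 2.195% of the incident intensity.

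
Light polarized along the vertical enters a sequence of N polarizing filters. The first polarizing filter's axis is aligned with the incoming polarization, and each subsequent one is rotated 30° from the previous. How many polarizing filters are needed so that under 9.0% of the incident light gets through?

N = 10

First polarizer is aligned with the polarization: full transmission.
Each further stage multiplies by cos²(30°) = 0.75.
After N polarizers: T = 0.75^(N−1). Require T < 0.090 ⇒ N−1 > ln(0.090)/ln(0.75) = 8.37, so N−1 ≥ 9 and N = 10.
Check: N=10 gives T = 0.07508 < 0.090; N=9 gives T = 0.1001.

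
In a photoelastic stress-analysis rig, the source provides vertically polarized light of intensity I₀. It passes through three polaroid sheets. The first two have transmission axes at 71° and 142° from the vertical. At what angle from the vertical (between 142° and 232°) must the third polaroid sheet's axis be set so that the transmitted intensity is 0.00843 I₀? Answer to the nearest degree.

I₁ = I₀ cos²(71° − 0°) = I₀ cos²(71°) = 0.106 I₀.
I₂ = I₁ cos²(142° − 71°) = 0.106 I₀ · cos²(71°) = 0.01123 I₀.
Need I₃/I₀ = 0.00843, so cos²(θ − 142°) = 0.00843 / 0.01123 = 0.7503.
θ − 142° = arccos(√0.7503) = 30.0°, giving θ ≈ 142 + 30.0 = 172.0°.

θ ≈ 172°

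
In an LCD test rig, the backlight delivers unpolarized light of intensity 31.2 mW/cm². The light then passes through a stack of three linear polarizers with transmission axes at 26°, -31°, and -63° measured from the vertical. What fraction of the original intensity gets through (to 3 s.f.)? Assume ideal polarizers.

I/I₀ ≈ 0.107

Unpolarized light through the first polarizer → I₁ = 31.2 mW/cm²/2 = 15.6 mW/cm², polarized at 26°.
I₂ = I₁ · cos²(57°) = 15.6 · 0.2966 = 4.627 mW/cm².
I₃ = I₂ · cos²(32°) = 4.627 · 0.7192 = 3.328 mW/cm².
Transmitted fraction = 0.1067.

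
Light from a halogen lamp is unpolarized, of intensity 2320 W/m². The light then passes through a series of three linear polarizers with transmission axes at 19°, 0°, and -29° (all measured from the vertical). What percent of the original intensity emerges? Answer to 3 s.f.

≈ 34.2%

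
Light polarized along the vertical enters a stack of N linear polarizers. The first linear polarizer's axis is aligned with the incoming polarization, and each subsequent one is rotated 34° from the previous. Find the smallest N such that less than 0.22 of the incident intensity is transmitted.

N = 6

First polarizer is aligned with the polarization: full transmission.
Each further stage multiplies by cos²(34°) = 0.6873.
After N polarizers: T = 0.6873^(N−1). Require T < 0.22 ⇒ N−1 > ln(0.22)/ln(0.6873) = 4.04, so N−1 ≥ 5 and N = 6.
Check: N=6 gives T = 0.1534 < 0.22; N=5 gives T = 0.2231.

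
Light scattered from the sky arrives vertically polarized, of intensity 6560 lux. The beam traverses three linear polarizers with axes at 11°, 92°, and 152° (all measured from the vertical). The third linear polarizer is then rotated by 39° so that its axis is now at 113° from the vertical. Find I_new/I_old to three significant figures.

Before rotation:
I₁ = I₀ cos²(11° − 0°) = I₀ cos²(11°) = 0.9636 I₀.
I₂ = I₁ cos²(92° − 11°) = 0.9636 I₀ · cos²(81°) = 0.02358 I₀.
I₃ = I₂ cos²(152° − 92°) = 0.02358 I₀ · cos²(60°) = 0.005895 I₀.
After rotation:
I₁ = I₀ cos²(11° − 0°) = I₀ cos²(11°) = 0.9636 I₀.
I₂ = I₁ cos²(92° − 11°) = 0.9636 I₀ · cos²(81°) = 0.02358 I₀.
I₃ = I₂ cos²(113° − 92°) = 0.02358 I₀ · cos²(21°) = 0.02055 I₀.
Ratio = 0.02055 / 0.005895 = 3.486.

I_new/I_old ≈ 3.49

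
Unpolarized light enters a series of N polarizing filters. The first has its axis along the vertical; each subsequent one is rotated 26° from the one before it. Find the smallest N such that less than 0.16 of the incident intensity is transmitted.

First polarizer halves the unpolarized light: factor 1/2.
Each further stage multiplies by cos²(26°) = 0.8078.
After N polarizers: T = 0.5·0.8078^(N−1). Require T < 0.16 ⇒ N−1 > ln(0.16/0.5)/ln(0.8078) = 5.34, so N−1 ≥ 6 and N = 7.
Check: N=7 gives T = 0.139 < 0.16; N=6 gives T = 0.172.

N = 7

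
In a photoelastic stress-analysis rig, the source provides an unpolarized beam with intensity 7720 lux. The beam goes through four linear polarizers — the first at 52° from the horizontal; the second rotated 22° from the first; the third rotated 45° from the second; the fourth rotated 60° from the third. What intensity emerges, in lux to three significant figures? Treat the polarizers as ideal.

I ≈ 415 lux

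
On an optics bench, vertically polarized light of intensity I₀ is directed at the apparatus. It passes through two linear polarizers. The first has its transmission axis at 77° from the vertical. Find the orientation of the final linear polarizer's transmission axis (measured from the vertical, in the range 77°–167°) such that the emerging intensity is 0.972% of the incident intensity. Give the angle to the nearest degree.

By Malus's law, I₁ = I₀ cos²(77° − 0°) = I₀ cos²(77°) = 0.0506 I₀.
Need I₂/I₀ = 0.00972, so cos²(θ − 77°) = 0.00972 / 0.0506 = 0.1921.
θ − 77° = arccos(√0.1921) = 64.0°, giving θ ≈ 77 + 64.0 = 141.0°.

θ ≈ 141°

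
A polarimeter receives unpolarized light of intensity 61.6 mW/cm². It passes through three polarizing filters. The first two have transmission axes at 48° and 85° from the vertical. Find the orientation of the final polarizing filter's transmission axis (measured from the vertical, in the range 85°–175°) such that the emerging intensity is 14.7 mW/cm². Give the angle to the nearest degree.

θ ≈ 115°

Unpolarized light through the first polarizer → I₁ = ½ I₀, now polarized at 48°.
I₂ = I₁ cos²(85° − 48°) = 0.5 I₀ · cos²(37°) = 0.3189 I₀.
Target fraction: 14.7 / 61.6 mW/cm² = 0.2386 of I₀.
Need I₃/I₀ = 0.2386, so cos²(θ − 85°) = 0.2386 / 0.3189 = 0.7483.
θ − 85° = arccos(√0.7483) = 30.1°, giving θ ≈ 85 + 30.1 = 115.1°.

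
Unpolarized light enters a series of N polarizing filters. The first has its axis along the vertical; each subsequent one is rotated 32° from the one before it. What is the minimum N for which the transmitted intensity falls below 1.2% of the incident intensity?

First polarizer halves the unpolarized light: factor 1/2.
Each further stage multiplies by cos²(32°) = 0.7192.
After N polarizers: T = 0.5·0.7192^(N−1). Require T < 0.012 ⇒ N−1 > ln(0.012/0.5)/ln(0.7192) = 11.31, so N−1 ≥ 12 and N = 13.
Check: N=13 gives T = 0.009573 < 0.012; N=12 gives T = 0.01331.

N = 13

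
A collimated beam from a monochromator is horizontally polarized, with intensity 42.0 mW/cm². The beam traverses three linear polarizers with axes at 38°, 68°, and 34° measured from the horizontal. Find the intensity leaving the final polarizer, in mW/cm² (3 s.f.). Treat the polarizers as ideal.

I ≈ 13.4 mW/cm²

I₁ = 42.0 mW/cm² · cos²(38°) = 26.08 mW/cm².
I₂ = I₁ · cos²(30°) = 26.08 · 0.75 = 19.56 mW/cm².
I₃ = I₂ · cos²(34°) = 19.56 · 0.6873 = 13.44 mW/cm².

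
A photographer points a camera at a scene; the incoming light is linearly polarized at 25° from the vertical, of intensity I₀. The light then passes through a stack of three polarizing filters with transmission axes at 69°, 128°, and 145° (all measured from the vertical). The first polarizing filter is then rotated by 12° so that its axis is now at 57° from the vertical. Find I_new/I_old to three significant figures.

Before rotation:
By Malus's law, I₁ = I₀ cos²(69° − 25°) = I₀ cos²(44°) = 0.5174 I₀.
I₂ = I₁ cos²(128° − 69°) = 0.5174 I₀ · cos²(59°) = 0.1373 I₀.
I₃ = I₂ cos²(145° − 128°) = 0.1373 I₀ · cos²(17°) = 0.1255 I₀.
After rotation:
I₁ = I₀ cos²(57° − 25°) = I₀ cos²(32°) = 0.7192 I₀.
I₂ = I₁ cos²(128° − 57°) = 0.7192 I₀ · cos²(71°) = 0.07623 I₀.
I₃ = I₂ cos²(145° − 128°) = 0.07623 I₀ · cos²(17°) = 0.06971 I₀.
Ratio = 0.06971 / 0.1255 = 0.5554.

I_new/I_old ≈ 0.555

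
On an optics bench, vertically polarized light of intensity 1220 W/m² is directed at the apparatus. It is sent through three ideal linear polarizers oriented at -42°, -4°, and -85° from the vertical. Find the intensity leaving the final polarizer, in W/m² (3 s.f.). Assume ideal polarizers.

By Malus's law, I₁ = 1220 W/m² · cos²(42°) = 673.8 W/m².
I₂ = I₁ · cos²(38°) = 673.8 · 0.621 = 418.4 W/m².
I₃ = I₂ · cos²(81°) = 418.4 · 0.02447 = 10.24 W/m².

I ≈ 10.2 W/m²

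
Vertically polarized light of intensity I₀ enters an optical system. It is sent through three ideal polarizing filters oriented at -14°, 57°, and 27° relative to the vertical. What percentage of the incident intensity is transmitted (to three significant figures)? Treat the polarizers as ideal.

≈ 7.48%

By Malus's law, I₁ = I₀ cos²(-14° − 0°) = I₀ cos²(14°) = 0.9415 I₀.
I₂ = I₁ cos²(57° + 14°) = 0.9415 I₀ · cos²(71°) = 0.09979 I₀.
I₃ = I₂ cos²(27° − 57°) = 0.09979 I₀ · cos²(30°) = 0.07484 I₀.
That is 7.484% of the incident intensity.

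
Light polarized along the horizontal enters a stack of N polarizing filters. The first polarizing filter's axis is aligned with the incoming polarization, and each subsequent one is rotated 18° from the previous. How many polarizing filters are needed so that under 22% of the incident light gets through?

N = 17

First polarizer is aligned with the polarization: full transmission.
Each further stage multiplies by cos²(18°) = 0.9045.
After N polarizers: T = 0.9045^(N−1). Require T < 0.22 ⇒ N−1 > ln(0.22)/ln(0.9045) = 15.09, so N−1 ≥ 16 and N = 17.
Check: N=17 gives T = 0.2007 < 0.22; N=16 gives T = 0.2219.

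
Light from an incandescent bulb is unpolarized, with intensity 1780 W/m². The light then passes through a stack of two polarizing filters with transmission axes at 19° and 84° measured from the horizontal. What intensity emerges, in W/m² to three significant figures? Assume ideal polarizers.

Unpolarized light through the first polarizer → I₁ = 1780 W/m²/2 = 890 W/m², polarized at 19°.
I₂ = I₁ · cos²(65°) = 890 · 0.1786 = 159 W/m².

I ≈ 159 W/m²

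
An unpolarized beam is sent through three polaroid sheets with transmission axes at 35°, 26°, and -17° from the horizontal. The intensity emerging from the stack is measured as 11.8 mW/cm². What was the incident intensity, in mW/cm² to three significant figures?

Unpolarized light through the first polarizer → I₁ = ½ I₀, now polarized at 35°.
I₂ = I₁ cos²(26° − 35°) = 0.5 I₀ · cos²(9°) = 0.4878 I₀.
I₃ = I₂ cos²(-17° − 26°) = 0.4878 I₀ · cos²(43°) = 0.2609 I₀.
So 11.8 mW/cm² = 0.2609 I₀, giving I₀ = 11.8/0.2609 = 45.23 mW/cm².

I₀ ≈ 45.2 mW/cm²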